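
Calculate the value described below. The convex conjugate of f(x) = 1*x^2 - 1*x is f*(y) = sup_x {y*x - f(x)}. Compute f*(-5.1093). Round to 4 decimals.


f*(y) = sup_x {y*x - a*x^2 - b*x} = sup_x {(y-b)*x - a*x^2}
FOC: (y - b) - 2a*x = 0 => x* = (y - b)/(2a)
x* = (-5.1093 + 1)/(2*1) = -2.0547
f*(-5.1093) = (y-b)^2/(4a) = (-5.1093 + 1)^2/(4*1)
= 16.8863/4 = 4.2216


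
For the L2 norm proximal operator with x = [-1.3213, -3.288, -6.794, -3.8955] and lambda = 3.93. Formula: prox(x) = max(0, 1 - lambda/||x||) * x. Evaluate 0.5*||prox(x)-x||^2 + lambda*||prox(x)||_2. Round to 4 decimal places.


Step 1: Compute ||x||.
||x|| = 8.5959
Step 2: Compute scaling factor.
scale = max(0, 1 - 3.93/8.5959) = 0.5428
Step 3: prox(x) = [-0.7172, -1.7848, -3.6878, -2.1145]
||prox(x)|| = 4.6659
Step 4: Proximal objective.
0.5*||prox-x||^2 = 7.7225
lambda*||prox|| = 18.337
Total = 26.0596


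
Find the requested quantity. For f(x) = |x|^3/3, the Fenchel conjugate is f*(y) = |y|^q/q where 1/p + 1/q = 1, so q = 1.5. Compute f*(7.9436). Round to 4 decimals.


The conjugate exponent q satisfies 1/p + 1/q = 1.
p = 3, so q = 3/(3 - 1) = 1.5
|y|^q = 7.9436^1.5 = 22.3886
f*(7.9436) = 22.3886 / 1.5 = 14.9257


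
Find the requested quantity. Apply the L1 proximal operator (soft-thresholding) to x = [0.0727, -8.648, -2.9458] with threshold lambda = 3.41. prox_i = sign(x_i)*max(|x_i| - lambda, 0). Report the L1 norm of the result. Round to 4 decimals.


Soft-thresholding with lambda = 3.41:
prox(0.0727) = sign(0.0727)*max(|0.0727| - 3.41, 0) = 0.0
prox(-8.648) = sign(-8.648)*max(|-8.648| - 3.41, 0) = -5.238
prox(-2.9458) = sign(-2.9458)*max(|-2.9458| - 3.41, 0) = 0.0
prox(x) = [0.0, -5.238, 0.0]
||prox(x)||_1 = 0.0 + 5.238 + 0.0 = 5.238


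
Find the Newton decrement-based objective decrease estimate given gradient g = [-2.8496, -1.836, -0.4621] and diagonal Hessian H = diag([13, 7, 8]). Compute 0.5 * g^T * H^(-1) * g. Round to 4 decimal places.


Step 1: H is diagonal, so H^(-1) * g = [-0.2192, -0.2623, -0.0578].
Step 2: g^T H^(-1) g = sum_i g_i^2 / H_ii
  = (-2.8496)^2/13 + (-1.836)^2/7 + (-0.4621)^2/8
  = 0.6246 + 0.4816 + 0.0267 = 1.1329
Step 3: Objective decrease = 0.5 * g^T H^(-1) g = 0.5664


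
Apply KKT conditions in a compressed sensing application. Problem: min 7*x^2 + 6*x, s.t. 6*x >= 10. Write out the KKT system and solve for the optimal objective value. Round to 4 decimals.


Step 1: Try lambda = 0 (constraint inactive).
x_unc = -6/(2*7) = -0.4286
Check: 6*-0.4286 = -2.5716 < 10 -- violated!
Step 2: Constraint must be active: 6*x = 10
x* = 10/6 = 5/3 = 1.6667 (rounded; the exact value 5/3 is used below)
lambda = (2*7*(5/3) + 6)/6 = 4.8889
Step 3: Compute optimal value.
f(x*) = 7*(5/3)^2 + 6*(5/3) = 29.4444


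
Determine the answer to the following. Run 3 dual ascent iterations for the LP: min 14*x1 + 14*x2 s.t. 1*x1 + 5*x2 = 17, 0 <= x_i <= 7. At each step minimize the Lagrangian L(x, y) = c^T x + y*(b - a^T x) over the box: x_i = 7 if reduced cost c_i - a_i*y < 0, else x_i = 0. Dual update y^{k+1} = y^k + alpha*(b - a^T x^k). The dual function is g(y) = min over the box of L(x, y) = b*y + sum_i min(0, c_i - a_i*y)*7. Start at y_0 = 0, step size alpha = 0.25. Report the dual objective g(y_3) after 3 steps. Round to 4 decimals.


Dual ascent for LP: min 14*x1 + 14*x2, 1*x1 + 5*x2 = 17, 0 <= x_i <= 7
Step 1: y^k = 0.0, reduced costs: (14.0, 14.0)
  x^k = (0.0, 0.0), subgradient = b - a^T x = 17.0
  y^{k+1} = 0.0 + 0.25*17.0 = 4.25
Step 2: y^k = 4.25, reduced costs: (9.75, -7.25)
  x^k = (0.0, 7.0), subgradient = b - a^T x = -18.0
  y^{k+1} = 4.25 + 0.25*-18.0 = -0.25
Step 3: y^k = -0.25, reduced costs: (14.25, 15.25)
  x^k = (0.0, 0.0), subgradient = b - a^T x = 17.0
  y^{k+1} = -0.25 + 0.25*17.0 = 4.0
Dual objective at y_3 = 4.0: reduced costs (10.0, -6.0), box minimizer x = (0.0, 7.0)
g(y_3) = b*y + (c1 - a1*y)*x1 + (c2 - a2*y)*x2 = 17*4.0 + 10.0*0.0 + (-6.0)*7.0 = 68.0 + 0.0 - 42.0 = 26.0


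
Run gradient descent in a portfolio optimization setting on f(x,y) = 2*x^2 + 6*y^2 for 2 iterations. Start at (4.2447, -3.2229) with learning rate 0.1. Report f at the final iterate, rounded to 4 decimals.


Gradient descent on f(x,y) = 2*x^2 + 6*y^2.
Starting point: (4.2447, -3.2229), alpha = 0.1
Step 1: grad_x = 2*2*4.2447 = 16.9788, grad_y = 2*6*-3.2229 = -38.6748
  x_1 = 4.2447 - 0.1*16.9788 = 2.5468
  y_1 = -3.2229 - 0.1*-38.6748 = 0.6446
Step 2: grad_x = 2*2*2.5468 = 10.1873, grad_y = 2*6*0.6446 = 7.735
  x_2 = 2.5468 - 0.1*10.1873 = 1.5281
  y_2 = 0.6446 - 0.1*7.735 = -0.1289
f(1.5281, -0.1289) = 2*1.5281^2 + 6*(-0.1289)^2 = 4.7698


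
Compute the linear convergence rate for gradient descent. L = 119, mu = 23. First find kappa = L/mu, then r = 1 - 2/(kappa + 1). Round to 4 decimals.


Step 1: Compute the condition number.
kappa = L/mu = 119/23 = 5.1739
Step 2: Compute the convergence rate.
r = 1 - 2/(kappa + 1) = 1 - 2*mu/(L + mu) = (L - mu)/(L + mu) = 96/142 = 0.6761


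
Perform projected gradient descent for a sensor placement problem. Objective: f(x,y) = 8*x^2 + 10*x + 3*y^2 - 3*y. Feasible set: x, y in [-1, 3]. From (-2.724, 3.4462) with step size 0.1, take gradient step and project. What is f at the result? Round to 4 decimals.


Step 1: Compute gradient at (-2.724, 3.4462).
grad_x = 2*8*-2.724 + 10 = -33.584
grad_y = 2*3*3.4462 - 3 = 17.6772
Step 2: Gradient step.
x_raw = -2.724 - 0.1*-33.584 = 0.6344
y_raw = 3.4462 - 0.1*17.6772 = 1.6785
Step 3: Project onto [-1, 3].
x_proj = clip(0.6344) = 0.6344
y_proj = clip(1.6785) = 1.6785
Step 4: Evaluate f.
f(0.6344, 1.6785) = 12.9802


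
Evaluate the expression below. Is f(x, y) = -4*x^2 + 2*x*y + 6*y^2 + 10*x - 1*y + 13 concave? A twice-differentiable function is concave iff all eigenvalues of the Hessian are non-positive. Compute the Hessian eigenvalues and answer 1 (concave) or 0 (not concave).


The Hessian of f(x,y) = -4*x^2 + 2*x*y + 6*y^2 + 10*x - 1*y + 13 is:
H = [[-8, 2], [2, 12]]
Trace = -8 + 12 = 4
Determinant = -8*12 - (2)^2 = -100
Discriminant = (4)^2 - 4*-100 = 416.0
Eigenvalues: lambda_1 = -8.198, lambda_2 = 12.198
The function is not concave.

0


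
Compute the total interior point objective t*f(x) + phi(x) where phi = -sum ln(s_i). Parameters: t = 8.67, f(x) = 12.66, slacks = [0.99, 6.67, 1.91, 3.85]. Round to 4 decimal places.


Step 1: Compute log-barrier.
ln values: [-0.0101, 1.8976, 0.6471, 1.3481]
phi = -(-0.0101 + 1.8976 + 0.6471 + 1.3481) = -3.8827
Step 2: Compute augmented objective.
t*f(x) = 8.67*12.66 = 109.7622
Total = 109.7622 - 3.8827 = 105.8795


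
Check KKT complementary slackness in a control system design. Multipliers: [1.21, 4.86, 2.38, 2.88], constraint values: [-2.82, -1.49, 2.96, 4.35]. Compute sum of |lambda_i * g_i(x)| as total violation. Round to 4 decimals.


KKT complementary slackness check:
lambda_1 * g_1 = 1.21 * -2.82 = -3.4122
lambda_2 * g_2 = 4.86 * -1.49 = -7.2414
lambda_3 * g_3 = 2.38 * 2.96 = 7.0448
lambda_4 * g_4 = 2.88 * 4.35 = 12.528
Total violation = 3.4122 + 7.2414 + 7.0448 + 12.528 = 30.2264


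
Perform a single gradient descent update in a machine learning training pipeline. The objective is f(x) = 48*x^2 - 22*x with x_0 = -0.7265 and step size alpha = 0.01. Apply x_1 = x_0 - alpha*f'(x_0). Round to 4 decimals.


We compute the gradient at x_0 and apply the update.
f'(x) = 96*x - 22
f'(-0.7265) = 96*-0.7265 - 22 = -91.744
x_1 = -0.7265 - 0.01*-91.744 = 0.1909


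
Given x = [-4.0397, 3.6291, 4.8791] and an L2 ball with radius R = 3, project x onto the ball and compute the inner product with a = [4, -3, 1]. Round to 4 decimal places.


Step 1: Compute ||x|| (intermediates to 6 decimals).
||x|| = sqrt((-4.0397)^2 + 3.6291^2 + 4.8791^2) = 7.300353
Step 2: Project.
Since ||x|| > R, scale = R/||x|| = 3/7.300353 = 0.410939, proj(x) = scale * x
proj(x) = [-1.66007, 1.491339, 2.005012]
Step 3: Dot product.
a^T * proj(x) = 4*(-1.66007) - 3*1.491339 + 1*2.005012 = -9.1093


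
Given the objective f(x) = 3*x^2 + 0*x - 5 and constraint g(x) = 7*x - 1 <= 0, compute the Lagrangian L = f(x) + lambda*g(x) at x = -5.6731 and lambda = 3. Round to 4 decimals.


Step 1: Evaluate f(x).
f(-5.6731) = 3*(-5.6731)^2 + 0*(-5.6731) - 5 = 91.5522
Step 2: Evaluate g(x).
g(-5.6731) = 7*-5.6731 - 1 = -40.7117
Step 3: Compute Lagrangian.
L = 91.5522 + 3*-40.7117 = -30.5829


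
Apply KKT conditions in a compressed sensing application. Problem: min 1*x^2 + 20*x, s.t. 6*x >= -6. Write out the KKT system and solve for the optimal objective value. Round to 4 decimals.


Step 1: Try lambda = 0 (constraint inactive).
x_unc = -20/(2*1) = -10.0
Check: 6*-10.0 = -60.0 < -6 -- violated!
Step 2: Constraint must be active: 6*x = -6
x* = -6/6 = -1.0
lambda = (2*1*(-1.0) + 20)/6 = 3.0
Step 3: Compute optimal value.
f(x*) = 1*(-1.0)^2 + 20*(-1.0) = -19.0


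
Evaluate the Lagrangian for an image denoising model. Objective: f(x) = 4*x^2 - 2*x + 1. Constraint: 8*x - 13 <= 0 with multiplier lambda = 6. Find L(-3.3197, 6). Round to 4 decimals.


Step 1: Evaluate f(x).
f(-3.3197) = 4*(-3.3197)^2 - 2*(-3.3197) + 1 = 51.721
Step 2: Evaluate g(x).
g(-3.3197) = 8*-3.3197 - 13 = -39.5576
Step 3: Compute Lagrangian.
L = 51.721 + 6*-39.5576 = -185.6246


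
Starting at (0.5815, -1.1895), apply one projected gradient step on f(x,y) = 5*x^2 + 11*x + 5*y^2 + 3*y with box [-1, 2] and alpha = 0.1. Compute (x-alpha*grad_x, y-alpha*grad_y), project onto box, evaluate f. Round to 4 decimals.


Step 1: Compute gradient at (0.5815, -1.1895).
grad_x = 2*5*0.5815 + 11 = 16.815
grad_y = 2*5*-1.1895 + 3 = -8.895
Step 2: Gradient step.
x_raw = 0.5815 - 0.1*16.815 = -1.1
y_raw = -1.1895 - 0.1*-8.895 = -0.3
Step 3: Project onto [-1, 2].
x_proj = clip(-1.1) = -1.0
y_proj = clip(-0.3) = -0.3
Step 4: Evaluate f.
f(-1.0, -0.3) = -6.45


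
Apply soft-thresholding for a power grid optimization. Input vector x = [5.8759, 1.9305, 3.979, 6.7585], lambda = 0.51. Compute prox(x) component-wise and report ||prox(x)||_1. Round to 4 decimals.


Soft-thresholding with lambda = 0.51:
prox(5.8759) = sign(5.8759)*max(|5.8759| - 0.51, 0) = 5.3659
prox(1.9305) = sign(1.9305)*max(|1.9305| - 0.51, 0) = 1.4205
prox(3.979) = sign(3.979)*max(|3.979| - 0.51, 0) = 3.469
prox(6.7585) = sign(6.7585)*max(|6.7585| - 0.51, 0) = 6.2485
prox(x) = [5.3659, 1.4205, 3.469, 6.2485]
||prox(x)||_1 = 5.3659 + 1.4205 + 3.469 + 6.2485 = 16.5039


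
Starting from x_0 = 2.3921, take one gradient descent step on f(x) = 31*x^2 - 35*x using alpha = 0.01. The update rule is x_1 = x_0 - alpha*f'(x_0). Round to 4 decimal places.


We compute the gradient at x_0 and apply the update.
f'(x) = 62*x - 35
f'(2.3921) = 62*2.3921 - 35 = 113.3102
x_1 = 2.3921 - 0.01*113.3102 = 1.259


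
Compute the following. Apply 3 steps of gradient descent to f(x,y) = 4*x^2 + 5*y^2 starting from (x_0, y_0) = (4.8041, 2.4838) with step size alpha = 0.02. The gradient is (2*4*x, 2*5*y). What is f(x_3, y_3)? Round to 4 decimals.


Gradient descent on f(x,y) = 4*x^2 + 5*y^2.
Starting point: (4.8041, 2.4838), alpha = 0.02
Step 1: grad_x = 2*4*4.8041 = 38.4328, grad_y = 2*5*2.4838 = 24.838
  x_1 = 4.8041 - 0.02*38.4328 = 4.0354
  y_1 = 2.4838 - 0.02*24.838 = 1.987
Step 2: grad_x = 2*4*4.0354 = 32.2836, grad_y = 2*5*1.987 = 19.8704
  x_2 = 4.0354 - 0.02*32.2836 = 3.3898
  y_2 = 1.987 - 0.02*19.8704 = 1.5896
Step 3: grad_x = 2*4*3.3898 = 27.1182, grad_y = 2*5*1.5896 = 15.8963
  x_3 = 3.3898 - 0.02*27.1182 = 2.8474
  y_3 = 1.5896 - 0.02*15.8963 = 1.2717
f(2.8474, 1.2717) = 4*2.8474^2 + 5*1.2717^2 = 40.5171


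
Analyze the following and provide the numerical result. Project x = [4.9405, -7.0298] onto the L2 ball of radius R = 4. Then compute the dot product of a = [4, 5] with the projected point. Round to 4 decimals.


Step 1: Compute ||x|| (intermediates to 6 decimals).
||x|| = sqrt(4.9405^2 + (-7.0298)^2) = 8.592242
Step 2: Project.
Since ||x|| > R, scale = R/||x|| = 4/8.592242 = 0.465536, proj(x) = scale * x
proj(x) = [2.299981, -3.272625]
Step 3: Dot product.
a^T * proj(x) = 4*2.299981 + 5*(-3.272625) = -7.1632


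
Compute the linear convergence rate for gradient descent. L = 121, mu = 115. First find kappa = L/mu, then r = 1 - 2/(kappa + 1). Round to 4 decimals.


Step 1: Compute the condition number.
kappa = L/mu = 121/115 = 1.0522
Step 2: Compute the convergence rate.
r = 1 - 2/(kappa + 1) = 1 - 2*mu/(L + mu) = (L - mu)/(L + mu) = 6/236 = 0.0254


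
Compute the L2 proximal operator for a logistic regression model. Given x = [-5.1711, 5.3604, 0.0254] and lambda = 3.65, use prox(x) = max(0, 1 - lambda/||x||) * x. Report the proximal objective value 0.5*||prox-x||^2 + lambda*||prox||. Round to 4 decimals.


Step 1: Compute ||x||.
||x|| = 7.4481
Step 2: Compute scaling factor.
scale = max(0, 1 - 3.65/7.4481) = 0.5099
Step 3: prox(x) = [-2.637, 2.7335, 0.013]
||prox(x)|| = 3.7981
Step 4: Proximal objective.
0.5*||prox-x||^2 = 6.6613
lambda*||prox|| = 13.8631
Total = 20.5245


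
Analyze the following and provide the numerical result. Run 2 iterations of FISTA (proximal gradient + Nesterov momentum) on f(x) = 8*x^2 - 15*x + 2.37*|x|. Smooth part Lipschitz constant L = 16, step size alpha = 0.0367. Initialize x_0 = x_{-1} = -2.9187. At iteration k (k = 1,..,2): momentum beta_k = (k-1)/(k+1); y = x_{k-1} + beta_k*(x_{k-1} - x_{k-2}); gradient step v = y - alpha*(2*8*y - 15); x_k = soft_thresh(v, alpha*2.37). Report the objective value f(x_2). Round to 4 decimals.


FISTA on f(x) = 8*x^2 - 15*x + 2.37*|x|
L = 16, alpha = 0.0367
Iteration 1: beta = 0.0, y = -2.9187 + 0.0*(-2.9187 + 2.9187) = -2.9187
  grad(y) = -61.6992, v = y - alpha*grad = -0.6543
  prox(v) = soft_thresh(-0.6543, 0.087) = -0.5674
Iteration 2: beta = 0.3333, y = -0.5674 + 0.3333*(-0.5674 + 2.9187) = 0.2164
  grad(y) = -11.5373, v = y - alpha*grad = 0.6398
  prox(v) = soft_thresh(0.6398, 0.087) = 0.5529
f(x_2) = 8*0.5529^2 - 15*0.5529 + 2.37*|0.5529| = -4.5374


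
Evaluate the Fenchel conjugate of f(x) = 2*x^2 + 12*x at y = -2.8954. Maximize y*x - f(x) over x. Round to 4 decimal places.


f*(y) = sup_x {y*x - a*x^2 - b*x} = sup_x {(y-b)*x - a*x^2}
FOC: (y - b) - 2a*x = 0 => x* = (y - b)/(2a)
x* = (-2.8954 - 12)/(2*2) = -3.7239
f*(-2.8954) = (y-b)^2/(4a) = (-2.8954 - 12)^2/(4*2)
= 221.8729/8 = 27.7341


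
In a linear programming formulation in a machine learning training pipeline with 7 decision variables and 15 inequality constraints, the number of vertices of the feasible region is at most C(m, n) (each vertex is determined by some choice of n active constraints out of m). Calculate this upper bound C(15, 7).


Each vertex corresponds to some choice of n active constraints out of m, so the number of vertices is at most C(m, n) = m! / (n!(m-n)!).
m = 15, n = 7
Numerator: 15 * 14 * 13 * 12 * 11 * 10 * 9
Denominator: 7! = 5040
C(15, 7) = 6435


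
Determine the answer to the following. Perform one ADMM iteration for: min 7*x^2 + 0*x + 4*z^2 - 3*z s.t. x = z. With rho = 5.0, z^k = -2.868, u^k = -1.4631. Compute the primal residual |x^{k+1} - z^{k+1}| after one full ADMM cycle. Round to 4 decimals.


ADMM iteration with rho = 5.0, z^k = -2.868, u^k = -1.4631
Step 1: x-update.
Minimize 7*x^2 + 0*x + (5.0/2)*(x + 2.868 - 1.4631)^2
FOC: (2*7 + 5.0)*x = 0 + 5.0*(-2.868 + 1.4631)
x^{k+1} = -0.3697
Step 2: z-update.
Minimize 4*z^2 - 3*z + (5.0/2)*(-0.3697 - z - 1.4631)^2
FOC: (2*4 + 5.0)*z = 3 + 5.0*(-0.3697 - 1.4631)
z^{k+1} = -0.4742
Step 3: u-update.
u^{k+1} = -1.4631 - 0.3697 + 0.4742 = -1.3587
Step 4: Primal residual = |-0.3697 + 0.4742| = 0.1044


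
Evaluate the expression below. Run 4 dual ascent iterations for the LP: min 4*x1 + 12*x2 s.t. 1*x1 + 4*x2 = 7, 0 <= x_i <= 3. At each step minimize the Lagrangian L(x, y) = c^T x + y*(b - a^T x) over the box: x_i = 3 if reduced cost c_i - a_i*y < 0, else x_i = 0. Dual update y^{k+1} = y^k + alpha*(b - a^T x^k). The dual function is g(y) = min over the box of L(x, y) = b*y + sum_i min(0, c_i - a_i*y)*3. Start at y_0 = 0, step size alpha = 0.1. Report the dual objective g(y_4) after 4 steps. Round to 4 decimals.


Dual ascent for LP: min 4*x1 + 12*x2, 1*x1 + 4*x2 = 7, 0 <= x_i <= 3
Step 1: y^k = 0.0, reduced costs: (4.0, 12.0)
  x^k = (0.0, 0.0), subgradient = b - a^T x = 7.0
  y^{k+1} = 0.0 + 0.1*7.0 = 0.7
Step 2: y^k = 0.7, reduced costs: (3.3, 9.2)
  x^k = (0.0, 0.0), subgradient = b - a^T x = 7.0
  y^{k+1} = 0.7 + 0.1*7.0 = 1.4
Step 3: y^k = 1.4, reduced costs: (2.6, 6.4)
  x^k = (0.0, 0.0), subgradient = b - a^T x = 7.0
  y^{k+1} = 1.4 + 0.1*7.0 = 2.1
Step 4: y^k = 2.1, reduced costs: (1.9, 3.6)
  x^k = (0.0, 0.0), subgradient = b - a^T x = 7.0
  y^{k+1} = 2.1 + 0.1*7.0 = 2.8
Dual objective at y_4 = 2.8: reduced costs (1.2, 0.8), box minimizer x = (0.0, 0.0)
g(y_4) = b*y + (c1 - a1*y)*x1 + (c2 - a2*y)*x2 = 7*2.8 + 1.2*0.0 + 0.8*0.0 = 19.6 + 0.0 + 0.0 = 19.6


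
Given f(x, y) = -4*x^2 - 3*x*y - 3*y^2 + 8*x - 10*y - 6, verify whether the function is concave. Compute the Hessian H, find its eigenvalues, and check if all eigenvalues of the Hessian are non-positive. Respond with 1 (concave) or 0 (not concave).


The Hessian of f(x,y) = -4*x^2 - 3*x*y - 3*y^2 + 8*x - 10*y - 6 is:
H = [[-8, -3], [-3, -6]]
Trace = -8 - 6 = -14
Determinant = -8*-6 - (-3)^2 = 39
Discriminant = (-14)^2 - 4*39 = 40.0
Eigenvalues: lambda_1 = -10.1623, lambda_2 = -3.8377
The function is concave.

1


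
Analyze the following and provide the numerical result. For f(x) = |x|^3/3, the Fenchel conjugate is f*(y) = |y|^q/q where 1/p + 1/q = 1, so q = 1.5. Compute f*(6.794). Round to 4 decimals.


The conjugate exponent q satisfies 1/p + 1/q = 1.
p = 3, so q = 3/(3 - 1) = 1.5
|y|^q = 6.794^1.5 = 17.7088
f*(6.794) = 17.7088 / 1.5 = 11.8058


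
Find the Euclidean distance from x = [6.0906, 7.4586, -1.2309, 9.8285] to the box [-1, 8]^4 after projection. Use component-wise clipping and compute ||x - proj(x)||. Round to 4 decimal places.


Project each component onto [-1, 8].
clip(6.0906) = 6.0906, clip(7.4586) = 7.4586, clip(-1.2309) = -1.0, clip(9.8285) = 8.0
Projection = [6.0906, 7.4586, -1.0, 8.0]
Squared diffs: [0.0, 0.0, 0.0533, 3.3434]
Distance = sqrt(3.3967) = 1.843


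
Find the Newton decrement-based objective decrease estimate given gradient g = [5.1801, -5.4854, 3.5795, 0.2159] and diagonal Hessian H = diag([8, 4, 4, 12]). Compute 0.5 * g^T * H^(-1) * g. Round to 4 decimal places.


Step 1: H is diagonal, so H^(-1) * g = [0.6475, -1.3714, 0.8949, 0.018].
Step 2: g^T H^(-1) g = sum_i g_i^2 / H_ii
  = (5.1801)^2/8 + (-5.4854)^2/4 + (3.5795)^2/4 + (0.2159)^2/12
  = 3.3542 + 7.5224 + 3.2032 + 0.0039 = 14.0837
Step 3: Objective decrease = 0.5 * g^T H^(-1) g = 7.0418


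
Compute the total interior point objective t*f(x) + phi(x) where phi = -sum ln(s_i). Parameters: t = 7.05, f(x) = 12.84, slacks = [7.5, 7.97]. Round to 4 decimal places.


Step 1: Compute log-barrier.
ln values: [2.0149, 2.0757]
phi = -(2.0149 + 2.0757) = -4.0906
Step 2: Compute augmented objective.
t*f(x) = 7.05*12.84 = 90.522
Total = 90.522 - 4.0906 = 86.4314


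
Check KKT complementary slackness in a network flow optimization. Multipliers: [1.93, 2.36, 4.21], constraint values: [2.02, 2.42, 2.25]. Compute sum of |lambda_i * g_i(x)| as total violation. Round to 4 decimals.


KKT complementary slackness check:
lambda_1 * g_1 = 1.93 * 2.02 = 3.8986
lambda_2 * g_2 = 2.36 * 2.42 = 5.7112
lambda_3 * g_3 = 4.21 * 2.25 = 9.4725
Total violation = 3.8986 + 5.7112 + 9.4725 = 19.0823


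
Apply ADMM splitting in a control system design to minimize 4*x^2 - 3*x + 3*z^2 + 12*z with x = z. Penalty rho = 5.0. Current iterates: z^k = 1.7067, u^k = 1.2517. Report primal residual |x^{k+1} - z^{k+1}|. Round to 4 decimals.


ADMM iteration with rho = 5.0, z^k = 1.7067, u^k = 1.2517
Step 1: x-update.
Minimize 4*x^2 - 3*x + (5.0/2)*(x - 1.7067 + 1.2517)^2
FOC: (2*4 + 5.0)*x = 3 + 5.0*(1.7067 - 1.2517)
x^{k+1} = 0.4058
Step 2: z-update.
Minimize 3*z^2 + 12*z + (5.0/2)*(0.4058 - z + 1.2517)^2
FOC: (2*3 + 5.0)*z = -12 + 5.0*(0.4058 + 1.2517)
z^{k+1} = -0.3375
Step 3: u-update.
u^{k+1} = 1.2517 + 0.4058 + 0.3375 = 1.995
Step 4: Primal residual = |0.4058 + 0.3375| = 0.7433


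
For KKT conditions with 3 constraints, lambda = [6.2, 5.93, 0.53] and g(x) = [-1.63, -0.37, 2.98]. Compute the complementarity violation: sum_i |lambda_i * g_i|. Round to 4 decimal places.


KKT complementary slackness check:
lambda_1 * g_1 = 6.2 * -1.63 = -10.106
lambda_2 * g_2 = 5.93 * -0.37 = -2.1941
lambda_3 * g_3 = 0.53 * 2.98 = 1.5794
Total violation = 10.106 + 2.1941 + 1.5794 = 13.8795


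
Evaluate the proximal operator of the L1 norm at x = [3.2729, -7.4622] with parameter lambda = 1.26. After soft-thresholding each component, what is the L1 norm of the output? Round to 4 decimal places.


Soft-thresholding with lambda = 1.26:
prox(3.2729) = sign(3.2729)*max(|3.2729| - 1.26, 0) = 2.0129
prox(-7.4622) = sign(-7.4622)*max(|-7.4622| - 1.26, 0) = -6.2022
prox(x) = [2.0129, -6.2022]
||prox(x)||_1 = 2.0129 + 6.2022 = 8.2151


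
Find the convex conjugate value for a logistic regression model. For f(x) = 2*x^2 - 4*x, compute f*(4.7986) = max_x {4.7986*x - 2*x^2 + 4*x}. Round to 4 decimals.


f*(y) = sup_x {y*x - a*x^2 - b*x} = sup_x {(y-b)*x - a*x^2}
FOC: (y - b) - 2a*x = 0 => x* = (y - b)/(2a)
x* = (4.7986 + 4)/(2*2) = 2.1997
f*(4.7986) = (y-b)^2/(4a) = (4.7986 + 4)^2/(4*2)
= 77.4154/8 = 9.6769


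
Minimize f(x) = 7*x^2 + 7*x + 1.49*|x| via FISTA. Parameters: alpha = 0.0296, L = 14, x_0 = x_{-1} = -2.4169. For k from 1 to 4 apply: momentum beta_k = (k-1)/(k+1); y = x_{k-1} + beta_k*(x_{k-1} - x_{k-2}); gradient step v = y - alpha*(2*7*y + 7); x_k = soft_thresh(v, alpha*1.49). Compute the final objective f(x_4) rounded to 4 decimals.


FISTA on f(x) = 7*x^2 + 7*x + 1.49*|x|
L = 14, alpha = 0.0296
Iteration 1: beta = 0.0, y = -2.4169 + 0.0*(-2.4169 + 2.4169) = -2.4169
  grad(y) = -26.8366, v = y - alpha*grad = -1.6225
  prox(v) = soft_thresh(-1.6225, 0.0441) = -1.5784
Iteration 2: beta = 0.3333, y = -1.5784 + 0.3333*(-1.5784 + 2.4169) = -1.2989
  grad(y) = -11.1852, v = y - alpha*grad = -0.9679
  prox(v) = soft_thresh(-0.9679, 0.0441) = -0.9238
Iteration 3: beta = 0.5, y = -0.9238 + 0.5*(-0.9238 + 1.5784) = -0.5964
  grad(y) = -1.3499, v = y - alpha*grad = -0.5565
  prox(v) = soft_thresh(-0.5565, 0.0441) = -0.5124
Iteration 4: beta = 0.6, y = -0.5124 + 0.6*(-0.5124 + 0.9238) = -0.2655
  grad(y) = 3.2827, v = y - alpha*grad = -0.3627
  prox(v) = soft_thresh(-0.3627, 0.0441) = -0.3186
f(x_4) = 7*(-0.3186)^2 + 7*(-0.3186) + 1.49*|-0.3186| = -1.0449


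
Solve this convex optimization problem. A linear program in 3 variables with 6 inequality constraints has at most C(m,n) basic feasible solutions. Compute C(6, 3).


Each vertex corresponds to some choice of n active constraints out of m, so the number of vertices is at most C(m, n) = m! / (n!(m-n)!).
m = 6, n = 3
Numerator: 6 * 5 * 4
Denominator: 3! = 6
C(6, 3) = 20


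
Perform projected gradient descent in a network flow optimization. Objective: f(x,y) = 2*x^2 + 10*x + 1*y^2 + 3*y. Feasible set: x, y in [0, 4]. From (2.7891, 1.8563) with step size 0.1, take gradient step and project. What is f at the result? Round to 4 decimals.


Step 1: Compute gradient at (2.7891, 1.8563).
grad_x = 2*2*2.7891 + 10 = 21.1564
grad_y = 2*1*1.8563 + 3 = 6.7126
Step 2: Gradient step.
x_raw = 2.7891 - 0.1*21.1564 = 0.6735
y_raw = 1.8563 - 0.1*6.7126 = 1.185
Step 3: Project onto [0, 4].
x_proj = clip(0.6735) = 0.6735
y_proj = clip(1.185) = 1.185
Step 4: Evaluate f.
f(0.6735, 1.185) = 12.6011


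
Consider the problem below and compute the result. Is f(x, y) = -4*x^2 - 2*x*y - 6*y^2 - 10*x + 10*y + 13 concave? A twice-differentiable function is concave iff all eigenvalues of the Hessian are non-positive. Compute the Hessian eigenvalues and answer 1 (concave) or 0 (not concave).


The Hessian of f(x,y) = -4*x^2 - 2*x*y - 6*y^2 - 10*x + 10*y + 13 is:
H = [[-8, -2], [-2, -12]]
Trace = -8 - 12 = -20
Determinant = -8*-12 - (-2)^2 = 92
Discriminant = (-20)^2 - 4*92 = 32.0
Eigenvalues: lambda_1 = -12.8284, lambda_2 = -7.1716
The function is concave.

1


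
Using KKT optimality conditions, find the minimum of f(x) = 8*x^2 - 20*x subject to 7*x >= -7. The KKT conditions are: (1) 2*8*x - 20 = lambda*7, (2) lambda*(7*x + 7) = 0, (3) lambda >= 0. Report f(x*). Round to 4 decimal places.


Step 1: Try lambda = 0 (constraint inactive).
Stationarity: 2*8*x - 20 = 0
x* = 20/(2*8) = 1.25
Check constraint: 7*1.25 = 8.75 >= -7 -- satisfied.
Step 2: Compute optimal value.
f(x*) = 8*1.25^2 - 20*1.25 = -12.5


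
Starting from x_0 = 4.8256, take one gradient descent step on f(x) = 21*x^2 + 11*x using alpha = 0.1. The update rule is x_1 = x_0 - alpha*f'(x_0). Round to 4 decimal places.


We compute the gradient at x_0 and apply the update.
f'(x) = 42*x + 11
f'(4.8256) = 42*4.8256 + 11 = 213.6752
x_1 = 4.8256 - 0.1*213.6752 = -16.5419


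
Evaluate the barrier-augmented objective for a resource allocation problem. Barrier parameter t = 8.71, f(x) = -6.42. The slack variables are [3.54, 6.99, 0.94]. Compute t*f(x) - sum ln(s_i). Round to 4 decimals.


Step 1: Compute log-barrier.
ln values: [1.2641, 1.9445, -0.0619]
phi = -(1.2641 + 1.9445 - 0.0619) = -3.1467
Step 2: Compute augmented objective.
t*f(x) = 8.71*-6.42 = -55.9182
Total = -55.9182 - 3.1467 = -59.0649


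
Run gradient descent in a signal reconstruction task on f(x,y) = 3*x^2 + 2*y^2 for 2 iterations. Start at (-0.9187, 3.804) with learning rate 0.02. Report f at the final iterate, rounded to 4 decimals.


Gradient descent on f(x,y) = 3*x^2 + 2*y^2.
Starting point: (-0.9187, 3.804), alpha = 0.02
Step 1: grad_x = 2*3*-0.9187 = -5.5122, grad_y = 2*2*3.804 = 15.216
  x_1 = -0.9187 - 0.02*-5.5122 = -0.8085
  y_1 = 3.804 - 0.02*15.216 = 3.4997
Step 2: grad_x = 2*3*-0.8085 = -4.8507, grad_y = 2*2*3.4997 = 13.9987
  x_2 = -0.8085 - 0.02*-4.8507 = -0.7114
  y_2 = 3.4997 - 0.02*13.9987 = 3.2197
f(-0.7114, 3.2197) = 3*(-0.7114)^2 + 2*3.2197^2 = 22.2515


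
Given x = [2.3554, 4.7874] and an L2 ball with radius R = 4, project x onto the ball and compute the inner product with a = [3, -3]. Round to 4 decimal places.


Step 1: Compute ||x|| (intermediates to 6 decimals).
||x|| = sqrt(2.3554^2 + 4.7874^2) = 5.335458
Step 2: Project.
Since ||x|| > R, scale = R/||x|| = 4/5.335458 = 0.749701, proj(x) = scale * x
proj(x) = [1.765846, 3.589119]
Step 3: Dot product.
a^T * proj(x) = 3*1.765846 - 3*3.589119 = -5.4698


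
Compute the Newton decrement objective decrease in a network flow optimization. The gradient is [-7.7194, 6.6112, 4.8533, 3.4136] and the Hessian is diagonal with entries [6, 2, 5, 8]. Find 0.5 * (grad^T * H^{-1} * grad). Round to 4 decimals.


Step 1: H is diagonal, so H^(-1) * g = [-1.2866, 3.3056, 0.9707, 0.4267].
Step 2: g^T H^(-1) g = sum_i g_i^2 / H_ii
  = (-7.7194)^2/6 + (6.6112)^2/2 + (4.8533)^2/5 + (3.4136)^2/8
  = 9.9315 + 21.854 + 4.7109 + 1.4566 = 37.953
Step 3: Objective decrease = 0.5 * g^T H^(-1) g = 18.9765


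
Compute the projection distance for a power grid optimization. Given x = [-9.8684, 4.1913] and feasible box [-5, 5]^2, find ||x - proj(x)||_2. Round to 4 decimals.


Project each component onto [-5, 5].
clip(-9.8684) = -5.0, clip(4.1913) = 4.1913
Projection = [-5.0, 4.1913]
Squared diffs: [23.7013, 0.0]
Distance = sqrt(23.7013) = 4.8684


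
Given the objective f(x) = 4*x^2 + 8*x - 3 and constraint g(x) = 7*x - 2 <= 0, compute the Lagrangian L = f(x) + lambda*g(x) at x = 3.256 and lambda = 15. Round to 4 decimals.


Step 1: Evaluate f(x).
f(3.256) = 4*3.256^2 + 8*3.256 - 3 = 65.4541
Step 2: Evaluate g(x).
g(3.256) = 7*3.256 - 2 = 20.792
Step 3: Compute Lagrangian.
L = 65.4541 + 15*20.792 = 377.3341


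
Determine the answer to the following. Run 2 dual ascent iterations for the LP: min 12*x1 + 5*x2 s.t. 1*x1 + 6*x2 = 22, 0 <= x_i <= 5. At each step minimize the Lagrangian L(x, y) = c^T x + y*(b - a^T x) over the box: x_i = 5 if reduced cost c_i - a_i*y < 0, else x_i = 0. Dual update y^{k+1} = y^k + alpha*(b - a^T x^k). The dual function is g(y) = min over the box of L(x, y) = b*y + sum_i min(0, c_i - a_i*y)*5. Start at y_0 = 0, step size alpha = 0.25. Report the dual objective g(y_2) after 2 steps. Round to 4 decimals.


Dual ascent for LP: min 12*x1 + 5*x2, 1*x1 + 6*x2 = 22, 0 <= x_i <= 5
Step 1: y^k = 0.0, reduced costs: (12.0, 5.0)
  x^k = (0.0, 0.0), subgradient = b - a^T x = 22.0
  y^{k+1} = 0.0 + 0.25*22.0 = 5.5
Step 2: y^k = 5.5, reduced costs: (6.5, -28.0)
  x^k = (0.0, 5.0), subgradient = b - a^T x = -8.0
  y^{k+1} = 5.5 + 0.25*-8.0 = 3.5
Dual objective at y_2 = 3.5: reduced costs (8.5, -16.0), box minimizer x = (0.0, 5.0)
g(y_2) = b*y + (c1 - a1*y)*x1 + (c2 - a2*y)*x2 = 22*3.5 + 8.5*0.0 + (-16.0)*5.0 = 77.0 + 0.0 - 80.0 = -3.0


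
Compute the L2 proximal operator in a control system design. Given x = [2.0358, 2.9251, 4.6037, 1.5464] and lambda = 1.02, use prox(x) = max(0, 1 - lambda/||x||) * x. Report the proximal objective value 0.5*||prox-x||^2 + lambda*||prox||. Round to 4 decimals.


Step 1: Compute ||x||.
||x|| = 6.0238
Step 2: Compute scaling factor.
scale = max(0, 1 - 1.02/6.0238) = 0.8307
Step 3: prox(x) = [1.6911, 2.4298, 3.8242, 1.2846]
||prox(x)|| = 5.0038
Step 4: Proximal objective.
0.5*||prox-x||^2 = 0.5202
lambda*||prox|| = 5.1039
Total = 5.6241


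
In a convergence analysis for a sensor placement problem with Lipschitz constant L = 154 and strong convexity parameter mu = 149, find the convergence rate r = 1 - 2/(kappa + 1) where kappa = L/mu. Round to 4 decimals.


Step 1: Compute the condition number.
kappa = L/mu = 154/149 = 1.0336
Step 2: Compute the convergence rate.
r = 1 - 2/(kappa + 1) = 1 - 2*mu/(L + mu) = (L - mu)/(L + mu) = 5/303 = 0.0165


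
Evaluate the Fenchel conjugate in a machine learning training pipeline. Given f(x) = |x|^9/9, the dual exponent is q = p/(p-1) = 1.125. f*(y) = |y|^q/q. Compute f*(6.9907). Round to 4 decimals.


The conjugate exponent q satisfies 1/p + 1/q = 1.
p = 9, so q = 9/(9 - 1) = 1.125
|y|^q = 6.9907^1.125 = 8.9143
f*(6.9907) = 8.9143 / 1.125 = 7.9238


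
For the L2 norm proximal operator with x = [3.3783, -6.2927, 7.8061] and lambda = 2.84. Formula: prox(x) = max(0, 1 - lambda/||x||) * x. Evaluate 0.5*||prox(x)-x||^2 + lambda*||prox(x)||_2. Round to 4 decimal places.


Step 1: Compute ||x||.
||x|| = 10.5805
Step 2: Compute scaling factor.
scale = max(0, 1 - 2.84/10.5805) = 0.7316
Step 3: prox(x) = [2.4715, -4.6036, 5.7108]
||prox(x)|| = 7.7405
Step 4: Proximal objective.
0.5*||prox-x||^2 = 4.0328
lambda*||prox|| = 21.983
Total = 26.0157


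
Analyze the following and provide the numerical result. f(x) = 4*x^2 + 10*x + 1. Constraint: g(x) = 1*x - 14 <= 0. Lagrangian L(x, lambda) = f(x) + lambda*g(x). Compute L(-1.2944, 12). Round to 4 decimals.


Step 1: Evaluate f(x).
f(-1.2944) = 4*(-1.2944)^2 + 10*(-1.2944) + 1 = -5.2421
Step 2: Evaluate g(x).
g(-1.2944) = 1*-1.2944 - 14 = -15.2944
Step 3: Compute Lagrangian.
L = -5.2421 + 12*-15.2944 = -188.7749


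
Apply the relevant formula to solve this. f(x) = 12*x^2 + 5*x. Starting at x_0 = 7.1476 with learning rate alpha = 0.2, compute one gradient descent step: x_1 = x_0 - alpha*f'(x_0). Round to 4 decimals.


We compute the gradient at x_0 and apply the update.
f'(x) = 24*x + 5
f'(7.1476) = 24*7.1476 + 5 = 176.5424
x_1 = 7.1476 - 0.2*176.5424 = -28.1609


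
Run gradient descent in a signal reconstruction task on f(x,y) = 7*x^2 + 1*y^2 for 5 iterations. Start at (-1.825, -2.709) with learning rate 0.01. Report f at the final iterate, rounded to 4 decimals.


Gradient descent on f(x,y) = 7*x^2 + 1*y^2.
Starting point: (-1.825, -2.709), alpha = 0.01
Step 1: grad_x = 2*7*-1.825 = -25.55, grad_y = 2*1*-2.709 = -5.418
  x_1 = -1.825 - 0.01*-25.55 = -1.5695
  y_1 = -2.709 - 0.01*-5.418 = -2.6548
Step 2: grad_x = 2*7*-1.5695 = -21.973, grad_y = 2*1*-2.6548 = -5.3096
  x_2 = -1.5695 - 0.01*-21.973 = -1.3498
  y_2 = -2.6548 - 0.01*-5.3096 = -2.6017
Step 3: grad_x = 2*7*-1.3498 = -18.8968, grad_y = 2*1*-2.6017 = -5.2034
  x_3 = -1.3498 - 0.01*-18.8968 = -1.1608
  y_3 = -2.6017 - 0.01*-5.2034 = -2.5497
Step 4: grad_x = 2*7*-1.1608 = -16.2512, grad_y = 2*1*-2.5497 = -5.0994
  x_4 = -1.1608 - 0.01*-16.2512 = -0.9983
  y_4 = -2.5497 - 0.01*-5.0994 = -2.4987
Step 5: grad_x = 2*7*-0.9983 = -13.9761, grad_y = 2*1*-2.4987 = -4.9974
  x_5 = -0.9983 - 0.01*-13.9761 = -0.8585
  y_5 = -2.4987 - 0.01*-4.9974 = -2.4487
f(-0.8585, -2.4487) = 7*(-0.8585)^2 + 1*(-2.4487)^2 = 11.1557


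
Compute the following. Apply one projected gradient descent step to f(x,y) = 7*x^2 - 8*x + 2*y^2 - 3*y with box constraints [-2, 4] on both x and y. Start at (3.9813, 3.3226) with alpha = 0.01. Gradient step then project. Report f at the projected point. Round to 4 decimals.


Step 1: Compute gradient at (3.9813, 3.3226).
grad_x = 2*7*3.9813 - 8 = 47.7382
grad_y = 2*2*3.3226 - 3 = 10.2904
Step 2: Gradient step.
x_raw = 3.9813 - 0.01*47.7382 = 3.5039
y_raw = 3.3226 - 0.01*10.2904 = 3.2197
Step 3: Project onto [-2, 4].
x_proj = clip(3.5039) = 3.5039
y_proj = clip(3.2197) = 3.2197
Step 4: Evaluate f.
f(3.5039, 3.2197) = 68.9845


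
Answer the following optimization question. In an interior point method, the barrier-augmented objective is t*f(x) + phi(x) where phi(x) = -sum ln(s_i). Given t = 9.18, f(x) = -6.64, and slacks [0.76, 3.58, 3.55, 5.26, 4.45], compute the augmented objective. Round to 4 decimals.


Step 1: Compute log-barrier.
ln values: [-0.2744, 1.2754, 1.2669, 1.6601, 1.4929]
phi = -(-0.2744 + 1.2754 + 1.2669 + 1.6601 + 1.4929) = -5.4209
Step 2: Compute augmented objective.
t*f(x) = 9.18*-6.64 = -60.9552
Total = -60.9552 - 5.4209 = -66.3761


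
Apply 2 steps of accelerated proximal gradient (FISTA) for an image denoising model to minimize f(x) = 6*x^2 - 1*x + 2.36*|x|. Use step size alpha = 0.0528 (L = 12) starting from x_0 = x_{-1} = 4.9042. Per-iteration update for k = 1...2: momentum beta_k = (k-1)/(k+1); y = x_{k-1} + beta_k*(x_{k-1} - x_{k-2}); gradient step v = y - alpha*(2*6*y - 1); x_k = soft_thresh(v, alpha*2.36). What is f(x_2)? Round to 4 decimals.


FISTA on f(x) = 6*x^2 - 1*x + 2.36*|x|
L = 12, alpha = 0.0528
Iteration 1: beta = 0.0, y = 4.9042 + 0.0*(4.9042 - 4.9042) = 4.9042
  grad(y) = 57.8504, v = y - alpha*grad = 1.8497
  prox(v) = soft_thresh(1.8497, 0.1246) = 1.7251
Iteration 2: beta = 0.3333, y = 1.7251 + 0.3333*(1.7251 - 4.9042) = 0.6654
  grad(y) = 6.9847, v = y - alpha*grad = 0.2966
  prox(v) = soft_thresh(0.2966, 0.1246) = 0.172
f(x_2) = 6*0.172^2 - 1*0.172 + 2.36*|0.172| = 0.4114


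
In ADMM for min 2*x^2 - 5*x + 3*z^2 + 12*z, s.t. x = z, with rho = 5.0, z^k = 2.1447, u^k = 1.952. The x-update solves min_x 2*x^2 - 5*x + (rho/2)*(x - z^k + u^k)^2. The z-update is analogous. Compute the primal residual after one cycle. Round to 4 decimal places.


ADMM iteration with rho = 5.0, z^k = 2.1447, u^k = 1.952
Step 1: x-update.
Minimize 2*x^2 - 5*x + (5.0/2)*(x - 2.1447 + 1.952)^2
FOC: (2*2 + 5.0)*x = 5 + 5.0*(2.1447 - 1.952)
x^{k+1} = 0.6626
Step 2: z-update.
Minimize 3*z^2 + 12*z + (5.0/2)*(0.6626 - z + 1.952)^2
FOC: (2*3 + 5.0)*z = -12 + 5.0*(0.6626 + 1.952)
z^{k+1} = 0.0976
Step 3: u-update.
u^{k+1} = 1.952 + 0.6626 - 0.0976 = 2.5171
Step 4: Primal residual = |0.6626 - 0.0976| = 0.5651


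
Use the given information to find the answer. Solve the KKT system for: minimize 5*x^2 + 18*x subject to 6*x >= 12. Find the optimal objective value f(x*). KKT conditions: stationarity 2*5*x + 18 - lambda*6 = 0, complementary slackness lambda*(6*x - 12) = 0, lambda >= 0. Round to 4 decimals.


Step 1: Try lambda = 0 (constraint inactive).
x_unc = -18/(2*5) = -1.8
Check: 6*-1.8 = -10.8 < 12 -- violated!
Step 2: Constraint must be active: 6*x = 12
x* = 12/6 = 2.0
lambda = (2*5*2.0 + 18)/6 = 6.3333
Step 3: Compute optimal value.
f(x*) = 5*2.0^2 + 18*2.0 = 56.0


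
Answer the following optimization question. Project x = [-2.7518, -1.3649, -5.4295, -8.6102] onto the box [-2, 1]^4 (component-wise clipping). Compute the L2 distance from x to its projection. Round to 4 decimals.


Project each component onto [-2, 1].
clip(-2.7518) = -2.0, clip(-1.3649) = -1.3649, clip(-5.4295) = -2.0, clip(-8.6102) = -2.0
Projection = [-2.0, -1.3649, -2.0, -2.0]
Squared diffs: [0.5652, 0.0, 11.7615, 43.6947]
Distance = sqrt(56.0214) = 7.4847


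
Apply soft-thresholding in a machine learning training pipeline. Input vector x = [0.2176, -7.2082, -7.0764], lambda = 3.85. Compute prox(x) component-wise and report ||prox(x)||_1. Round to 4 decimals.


Soft-thresholding with lambda = 3.85:
prox(0.2176) = sign(0.2176)*max(|0.2176| - 3.85, 0) = 0.0
prox(-7.2082) = sign(-7.2082)*max(|-7.2082| - 3.85, 0) = -3.3582
prox(-7.0764) = sign(-7.0764)*max(|-7.0764| - 3.85, 0) = -3.2264
prox(x) = [0.0, -3.3582, -3.2264]
||prox(x)||_1 = 0.0 + 3.3582 + 3.2264 = 6.5846


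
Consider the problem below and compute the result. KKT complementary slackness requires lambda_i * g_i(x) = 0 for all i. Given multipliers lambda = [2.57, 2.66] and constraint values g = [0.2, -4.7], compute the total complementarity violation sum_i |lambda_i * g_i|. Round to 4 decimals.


KKT complementary slackness check:
lambda_1 * g_1 = 2.57 * 0.2 = 0.514
lambda_2 * g_2 = 2.66 * -4.7 = -12.502
Total violation = 0.514 + 12.502 = 13.016


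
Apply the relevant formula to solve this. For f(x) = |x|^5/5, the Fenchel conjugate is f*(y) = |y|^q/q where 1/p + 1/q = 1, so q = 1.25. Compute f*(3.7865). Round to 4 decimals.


The conjugate exponent q satisfies 1/p + 1/q = 1.
p = 5, so q = 5/(5 - 1) = 1.25
|y|^q = 3.7865^1.25 = 5.282
f*(3.7865) = 5.282 / 1.25 = 4.2256


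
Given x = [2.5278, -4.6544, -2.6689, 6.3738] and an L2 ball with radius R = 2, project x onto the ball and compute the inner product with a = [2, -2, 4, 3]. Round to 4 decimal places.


Step 1: Compute ||x|| (intermediates to 6 decimals).
||x|| = sqrt(2.5278^2 + (-4.6544)^2 + (-2.6689)^2 + 6.3738^2) = 8.706409
Step 2: Project.
Since ||x|| > R, scale = R/||x|| = 2/8.706409 = 0.229716, proj(x) = scale * x
proj(x) = [0.580676, -1.06919, -0.613089, 1.464164]
Step 3: Dot product.
a^T * proj(x) = 2*0.580676 - 2*(-1.06919) + 4*(-0.613089) + 3*1.464164 = 5.2399


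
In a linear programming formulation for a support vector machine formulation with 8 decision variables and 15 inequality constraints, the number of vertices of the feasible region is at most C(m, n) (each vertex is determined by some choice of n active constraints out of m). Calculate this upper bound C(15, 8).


Each vertex corresponds to some choice of n active constraints out of m, so the number of vertices is at most C(m, n) = m! / (n!(m-n)!).
m = 15, n = 8
Numerator: 15 * 14 * 13 * 12 * 11 * 10 * 9 * 8
Denominator: 8! = 40320
C(15, 8) = 6435


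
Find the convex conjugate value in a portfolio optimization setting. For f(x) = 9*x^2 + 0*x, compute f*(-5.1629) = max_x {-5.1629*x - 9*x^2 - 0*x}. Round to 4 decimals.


f*(y) = sup_x {y*x - a*x^2 - b*x} = sup_x {(y-b)*x - a*x^2}
FOC: (y - b) - 2a*x = 0 => x* = (y - b)/(2a)
x* = (-5.1629 - 0)/(2*9) = -0.2868
f*(-5.1629) = (y-b)^2/(4a) = (-5.1629 - 0)^2/(4*9)
= 26.6555/36 = 0.7404


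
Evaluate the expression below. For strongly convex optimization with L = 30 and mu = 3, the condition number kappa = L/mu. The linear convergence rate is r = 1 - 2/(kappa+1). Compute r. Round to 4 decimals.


Step 1: Compute the condition number.
kappa = L/mu = 30/3 = 10.0
Step 2: Compute the convergence rate.
r = 1 - 2/(kappa + 1) = 1 - 2*mu/(L + mu) = (L - mu)/(L + mu) = 27/33 = 0.8182


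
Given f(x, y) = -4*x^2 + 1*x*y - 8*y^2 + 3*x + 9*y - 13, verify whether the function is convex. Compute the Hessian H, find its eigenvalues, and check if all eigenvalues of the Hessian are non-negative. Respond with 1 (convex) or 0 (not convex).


The Hessian of f(x,y) = -4*x^2 + 1*x*y - 8*y^2 + 3*x + 9*y - 13 is:
H = [[-8, 1], [1, -16]]
Trace = -8 - 16 = -24
Determinant = -8*-16 - (1)^2 = 127
Discriminant = (-24)^2 - 4*127 = 68.0
Eigenvalues: lambda_1 = -16.1231, lambda_2 = -7.8769
The function is not convex.

0


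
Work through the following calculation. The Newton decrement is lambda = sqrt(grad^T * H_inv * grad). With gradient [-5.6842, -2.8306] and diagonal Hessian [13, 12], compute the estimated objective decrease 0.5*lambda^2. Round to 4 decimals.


Step 1: H is diagonal, so H^(-1) * g = [-0.4372, -0.2359].
Step 2: g^T H^(-1) g = sum_i g_i^2 / H_ii
  = (-5.6842)^2/13 + (-2.8306)^2/12
  = 2.4854 + 0.6677 = 3.1531
Step 3: Objective decrease = 0.5 * g^T H^(-1) g = 1.5765
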